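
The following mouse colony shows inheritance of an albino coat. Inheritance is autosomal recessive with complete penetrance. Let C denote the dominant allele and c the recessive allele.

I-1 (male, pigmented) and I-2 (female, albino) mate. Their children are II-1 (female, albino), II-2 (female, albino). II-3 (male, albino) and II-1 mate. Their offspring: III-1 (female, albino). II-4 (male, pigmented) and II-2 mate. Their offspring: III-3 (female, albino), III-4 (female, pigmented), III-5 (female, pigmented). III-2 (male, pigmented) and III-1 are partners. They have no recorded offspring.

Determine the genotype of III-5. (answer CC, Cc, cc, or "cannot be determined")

From phenotype alone, III-5 is CC or Cc.
III-5 is pigmented so carries C and received c from II-2 (cc), so III-5 is Cc.

Cc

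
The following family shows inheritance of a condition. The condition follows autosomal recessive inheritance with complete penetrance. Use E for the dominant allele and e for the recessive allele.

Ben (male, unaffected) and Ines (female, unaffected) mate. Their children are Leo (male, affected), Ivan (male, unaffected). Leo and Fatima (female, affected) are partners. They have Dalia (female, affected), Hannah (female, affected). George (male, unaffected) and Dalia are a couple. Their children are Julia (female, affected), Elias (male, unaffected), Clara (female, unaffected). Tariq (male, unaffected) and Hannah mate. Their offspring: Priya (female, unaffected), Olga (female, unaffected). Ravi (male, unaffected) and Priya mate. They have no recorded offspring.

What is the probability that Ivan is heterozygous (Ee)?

2/3

Ben is unaffected so carries E and passed e to Leo (ee), so Ben is Ee.
Ines is unaffected so carries E and passed e to Leo (ee), so Ines is Ee.
Their cross gives offspring ratios 1/4 EE : 1/2 Ee : 1/4 ee. Conditioning on Ivan being unaffected, P(Ee) = 1/2 / 3/4 = 2/3.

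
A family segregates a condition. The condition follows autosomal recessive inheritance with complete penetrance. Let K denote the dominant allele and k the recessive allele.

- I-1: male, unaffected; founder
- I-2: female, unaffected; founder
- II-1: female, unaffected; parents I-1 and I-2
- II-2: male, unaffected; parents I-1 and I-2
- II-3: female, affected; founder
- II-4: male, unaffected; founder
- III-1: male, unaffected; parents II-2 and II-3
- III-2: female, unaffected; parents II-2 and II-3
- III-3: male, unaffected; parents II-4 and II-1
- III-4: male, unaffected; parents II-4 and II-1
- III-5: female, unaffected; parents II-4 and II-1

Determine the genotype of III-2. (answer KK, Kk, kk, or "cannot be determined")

From phenotype alone, III-2 is KK or Kk.
III-2 is unaffected so carries K and received k from II-3 (kk), so III-2 is Kk.

Kk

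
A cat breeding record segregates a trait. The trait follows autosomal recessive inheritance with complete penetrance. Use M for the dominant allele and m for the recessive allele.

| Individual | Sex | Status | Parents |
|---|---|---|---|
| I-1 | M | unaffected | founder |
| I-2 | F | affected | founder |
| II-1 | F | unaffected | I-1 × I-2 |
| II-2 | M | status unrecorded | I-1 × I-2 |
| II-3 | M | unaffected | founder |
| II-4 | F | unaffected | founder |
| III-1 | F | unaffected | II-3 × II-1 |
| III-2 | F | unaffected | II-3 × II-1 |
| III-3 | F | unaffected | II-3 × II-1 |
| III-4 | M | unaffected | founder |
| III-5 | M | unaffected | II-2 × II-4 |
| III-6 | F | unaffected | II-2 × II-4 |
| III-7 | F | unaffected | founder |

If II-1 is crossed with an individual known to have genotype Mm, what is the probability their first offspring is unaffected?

II-1 is unaffected so carries M and received m from I-2 (mm), so II-1 is Mm.
The cross gives 1/4 MM : 1/2 Mm : 1/4 mm, so P(offspring is unaffected) = 3/4.

3/4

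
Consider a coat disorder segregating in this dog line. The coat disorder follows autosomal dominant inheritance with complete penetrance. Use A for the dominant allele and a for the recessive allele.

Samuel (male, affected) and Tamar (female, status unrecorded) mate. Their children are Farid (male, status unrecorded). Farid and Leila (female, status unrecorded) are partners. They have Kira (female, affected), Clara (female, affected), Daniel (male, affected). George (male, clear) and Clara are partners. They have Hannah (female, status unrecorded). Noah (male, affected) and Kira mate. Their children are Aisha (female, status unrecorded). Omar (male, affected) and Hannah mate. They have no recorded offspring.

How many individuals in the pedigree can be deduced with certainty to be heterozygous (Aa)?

0

No individual's genotype is forced to Aa by the pedigree, so the count is 0.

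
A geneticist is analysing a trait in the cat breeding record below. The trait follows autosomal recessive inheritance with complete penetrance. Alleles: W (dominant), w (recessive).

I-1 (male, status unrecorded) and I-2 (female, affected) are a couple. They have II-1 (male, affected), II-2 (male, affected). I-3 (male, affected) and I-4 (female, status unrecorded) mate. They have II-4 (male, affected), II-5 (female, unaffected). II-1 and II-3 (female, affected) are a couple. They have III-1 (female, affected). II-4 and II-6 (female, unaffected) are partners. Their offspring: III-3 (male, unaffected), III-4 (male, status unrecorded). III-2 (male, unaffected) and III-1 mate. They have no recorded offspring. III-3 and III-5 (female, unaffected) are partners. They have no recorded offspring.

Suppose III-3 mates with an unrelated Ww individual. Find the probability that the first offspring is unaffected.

III-3 is unaffected so carries W and received w from II-4 (ww), so III-3 is Ww.
The cross gives 1/4 WW : 1/2 Ww : 1/4 ww, so P(offspring is unaffected) = 3/4.

3/4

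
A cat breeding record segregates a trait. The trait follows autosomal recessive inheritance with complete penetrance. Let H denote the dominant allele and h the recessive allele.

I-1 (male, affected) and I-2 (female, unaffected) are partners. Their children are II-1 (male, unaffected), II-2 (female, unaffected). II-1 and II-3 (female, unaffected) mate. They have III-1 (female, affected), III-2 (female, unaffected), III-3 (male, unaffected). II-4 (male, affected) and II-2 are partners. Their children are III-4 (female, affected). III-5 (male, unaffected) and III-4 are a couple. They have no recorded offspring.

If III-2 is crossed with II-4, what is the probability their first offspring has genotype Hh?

II-1 is unaffected so carries H and received h from I-1 (hh), so II-1 is Hh.
II-3 is unaffected so carries H and passed h to III-1 (hh), so II-3 is Hh.
III-2 is an unaffected offspring of II-1 (Hh) × II-3 (Hh), whose cross gives 1/4 HH : 1/2 Hh : 1/4 hh; conditioning on being unaffected, III-2 is HH with probability 1/3, Hh with probability 2/3.
II-4 is affected, so II-4 is hh.
Summing over parental genotype combinations, P(offspring has genotype Hh) = 1/3·1 + 2/3·1/2 = 2/3.

2/3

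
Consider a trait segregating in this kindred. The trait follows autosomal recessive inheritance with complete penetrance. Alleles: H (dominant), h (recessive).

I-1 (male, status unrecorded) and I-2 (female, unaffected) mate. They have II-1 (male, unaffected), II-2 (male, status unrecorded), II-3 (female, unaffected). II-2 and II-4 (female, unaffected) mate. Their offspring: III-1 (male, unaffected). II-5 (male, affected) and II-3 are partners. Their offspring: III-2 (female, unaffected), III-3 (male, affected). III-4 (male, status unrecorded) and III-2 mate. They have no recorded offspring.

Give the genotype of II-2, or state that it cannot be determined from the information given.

II-2's phenotype is unrecorded, and no parent or child forces a single allele at both positions; consistent genotype assignments exist with II-2 as HH or Hh or hh.

cannot be determined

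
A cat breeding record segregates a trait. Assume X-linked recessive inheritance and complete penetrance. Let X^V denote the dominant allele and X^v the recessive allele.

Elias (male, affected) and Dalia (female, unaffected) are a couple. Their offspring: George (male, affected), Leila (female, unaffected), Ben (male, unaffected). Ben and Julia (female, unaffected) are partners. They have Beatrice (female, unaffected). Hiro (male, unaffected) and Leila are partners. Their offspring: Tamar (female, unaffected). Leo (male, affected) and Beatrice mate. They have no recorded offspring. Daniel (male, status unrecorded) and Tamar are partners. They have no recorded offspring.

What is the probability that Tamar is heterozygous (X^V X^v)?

Hiro is unaffected, so Hiro is X^V Y.
Leila is unaffected so carries V and received v from Elias (X^v Y), so Leila is X^V X^v.
Their cross gives offspring ratios 1/2 X^V X^V : 1/2 X^V X^v. Conditioning on Tamar being unaffected, P(X^V X^v) = 1/2 / 1 = 1/2.

1/2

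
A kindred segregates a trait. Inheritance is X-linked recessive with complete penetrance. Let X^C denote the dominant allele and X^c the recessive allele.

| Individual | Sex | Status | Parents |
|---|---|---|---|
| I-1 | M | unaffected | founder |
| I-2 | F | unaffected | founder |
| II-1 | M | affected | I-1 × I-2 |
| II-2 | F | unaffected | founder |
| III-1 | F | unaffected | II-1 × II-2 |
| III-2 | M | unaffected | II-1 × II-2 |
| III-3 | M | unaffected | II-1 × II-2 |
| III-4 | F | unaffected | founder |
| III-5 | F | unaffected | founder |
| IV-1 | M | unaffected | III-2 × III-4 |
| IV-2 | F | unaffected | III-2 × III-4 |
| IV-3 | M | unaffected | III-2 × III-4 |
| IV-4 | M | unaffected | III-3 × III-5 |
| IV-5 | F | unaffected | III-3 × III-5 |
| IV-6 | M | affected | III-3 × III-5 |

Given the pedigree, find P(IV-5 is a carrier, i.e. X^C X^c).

III-3 is unaffected, so III-3 is X^C Y.
III-5 is unaffected so carries C and passed c to IV-6 (X^c Y), so III-5 is X^C X^c.
Their cross gives offspring ratios 1/2 X^C X^C : 1/2 X^C X^c. Conditioning on IV-5 being unaffected, P(X^C X^c) = 1/2 / 1 = 1/2.

1/2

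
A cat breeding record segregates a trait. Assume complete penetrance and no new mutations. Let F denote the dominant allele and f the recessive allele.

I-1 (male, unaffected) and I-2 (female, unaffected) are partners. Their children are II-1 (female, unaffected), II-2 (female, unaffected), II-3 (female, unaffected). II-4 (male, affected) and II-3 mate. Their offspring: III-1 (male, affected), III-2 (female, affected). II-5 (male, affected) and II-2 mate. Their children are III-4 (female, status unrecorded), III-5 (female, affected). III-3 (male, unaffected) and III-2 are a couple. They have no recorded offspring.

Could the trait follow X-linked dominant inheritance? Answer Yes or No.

No

Under X-linked dominant, III-1 (affected, male) cannot arise from II-4 (affected) × II-3 (unaffected).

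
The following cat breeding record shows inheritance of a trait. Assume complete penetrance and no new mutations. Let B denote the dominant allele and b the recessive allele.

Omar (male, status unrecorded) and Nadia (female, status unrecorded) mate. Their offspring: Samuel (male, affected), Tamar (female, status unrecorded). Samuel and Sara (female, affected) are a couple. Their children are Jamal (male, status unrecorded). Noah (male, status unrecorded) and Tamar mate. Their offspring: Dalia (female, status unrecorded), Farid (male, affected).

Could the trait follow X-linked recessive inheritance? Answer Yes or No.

Yes

A consistent assignment under X-linked recessive exists: Omar X^B Y, Nadia X^B X^b, Samuel X^b Y, Tamar X^B X^b, Sara X^b X^b, Noah X^B Y, Jamal X^b Y, Dalia X^B X^B, Farid X^b Y.
In this assignment every recorded phenotype matches its genotype and every non-founder's genotype is obtainable from its parents' genotypes, so the pedigree is consistent.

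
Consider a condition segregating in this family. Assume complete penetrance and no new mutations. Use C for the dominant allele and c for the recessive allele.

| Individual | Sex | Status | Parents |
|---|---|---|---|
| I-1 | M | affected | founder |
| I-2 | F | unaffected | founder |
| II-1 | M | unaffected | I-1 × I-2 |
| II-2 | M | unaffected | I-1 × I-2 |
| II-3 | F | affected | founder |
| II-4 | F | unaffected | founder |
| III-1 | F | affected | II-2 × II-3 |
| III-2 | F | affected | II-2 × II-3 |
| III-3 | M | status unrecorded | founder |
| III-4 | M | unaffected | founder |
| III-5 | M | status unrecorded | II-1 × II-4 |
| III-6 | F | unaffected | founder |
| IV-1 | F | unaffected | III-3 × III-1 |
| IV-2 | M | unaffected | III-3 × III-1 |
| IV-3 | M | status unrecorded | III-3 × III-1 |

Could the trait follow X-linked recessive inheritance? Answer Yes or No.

Under X-linked recessive, III-1 (affected, female) cannot arise from II-2 (unaffected) × II-3 (affected).

No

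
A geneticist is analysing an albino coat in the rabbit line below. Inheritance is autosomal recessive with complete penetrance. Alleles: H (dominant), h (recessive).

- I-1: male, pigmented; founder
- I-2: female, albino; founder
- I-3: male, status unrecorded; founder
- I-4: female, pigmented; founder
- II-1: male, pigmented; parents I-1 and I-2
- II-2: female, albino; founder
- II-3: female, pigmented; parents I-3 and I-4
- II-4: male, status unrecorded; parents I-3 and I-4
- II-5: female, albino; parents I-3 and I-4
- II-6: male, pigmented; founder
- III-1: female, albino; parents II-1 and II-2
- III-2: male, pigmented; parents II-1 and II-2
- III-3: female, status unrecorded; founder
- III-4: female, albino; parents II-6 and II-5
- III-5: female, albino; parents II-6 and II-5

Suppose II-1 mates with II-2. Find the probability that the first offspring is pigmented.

II-1 is pigmented so carries H and received h from I-2 (hh), so II-1 is Hh.
II-2 is albino, so II-2 is hh.
The cross gives 1/2 Hh : 1/2 hh, so P(offspring is pigmented) = 1/2.

1/2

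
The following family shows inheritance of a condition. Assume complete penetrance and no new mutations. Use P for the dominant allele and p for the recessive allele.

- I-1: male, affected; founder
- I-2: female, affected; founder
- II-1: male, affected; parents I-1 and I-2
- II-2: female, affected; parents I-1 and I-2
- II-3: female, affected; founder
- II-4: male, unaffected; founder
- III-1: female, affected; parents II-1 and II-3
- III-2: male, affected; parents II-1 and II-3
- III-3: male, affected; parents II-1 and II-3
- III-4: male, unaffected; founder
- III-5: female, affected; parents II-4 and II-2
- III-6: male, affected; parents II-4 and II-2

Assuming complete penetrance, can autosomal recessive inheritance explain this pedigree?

A consistent assignment under autosomal recessive exists: I-1 pp, I-2 pp, II-1 pp, II-2 pp, II-3 pp, II-4 Pp, III-1 pp, III-2 pp, III-3 pp, III-4 PP, III-5 pp, III-6 pp.
In this assignment every recorded phenotype matches its genotype and every non-founder's genotype is obtainable from its parents' genotypes, so the pedigree is consistent.

Yes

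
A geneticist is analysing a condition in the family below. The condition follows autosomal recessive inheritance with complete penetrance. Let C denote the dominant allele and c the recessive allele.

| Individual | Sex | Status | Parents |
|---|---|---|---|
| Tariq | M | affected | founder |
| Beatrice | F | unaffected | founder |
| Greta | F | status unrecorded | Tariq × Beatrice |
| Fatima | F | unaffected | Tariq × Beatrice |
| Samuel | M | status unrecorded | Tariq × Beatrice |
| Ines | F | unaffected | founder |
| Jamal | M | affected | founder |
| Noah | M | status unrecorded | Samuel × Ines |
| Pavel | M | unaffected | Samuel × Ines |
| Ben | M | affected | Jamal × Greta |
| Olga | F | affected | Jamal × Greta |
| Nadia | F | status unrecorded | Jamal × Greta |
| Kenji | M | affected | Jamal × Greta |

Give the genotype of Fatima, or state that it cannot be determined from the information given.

Cc

From phenotype alone, Fatima is CC or Cc.
Fatima is unaffected so carries C and received c from Tariq (cc), so Fatima is Cc.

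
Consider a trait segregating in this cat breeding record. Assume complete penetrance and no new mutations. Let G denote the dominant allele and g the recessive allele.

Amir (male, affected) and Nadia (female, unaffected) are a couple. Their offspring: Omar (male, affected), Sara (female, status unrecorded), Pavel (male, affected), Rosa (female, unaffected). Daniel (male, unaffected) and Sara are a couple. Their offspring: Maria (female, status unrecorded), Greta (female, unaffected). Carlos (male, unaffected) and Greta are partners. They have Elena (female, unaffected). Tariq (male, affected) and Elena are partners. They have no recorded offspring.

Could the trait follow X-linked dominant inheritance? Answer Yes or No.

No

Under X-linked dominant, Omar (affected, male) cannot arise from Amir (affected) × Nadia (unaffected).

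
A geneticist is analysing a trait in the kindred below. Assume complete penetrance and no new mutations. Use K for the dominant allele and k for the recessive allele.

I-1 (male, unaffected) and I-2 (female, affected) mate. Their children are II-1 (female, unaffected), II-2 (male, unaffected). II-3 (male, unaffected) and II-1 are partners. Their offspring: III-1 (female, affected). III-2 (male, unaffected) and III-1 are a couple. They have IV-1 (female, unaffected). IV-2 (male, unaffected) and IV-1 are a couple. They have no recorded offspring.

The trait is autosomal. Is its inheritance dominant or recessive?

II-3 and II-1 are both unaffected yet have an affected child III-1. Under dominance, an affected child requires at least one affected parent, so the trait cannot be dominant.

recessive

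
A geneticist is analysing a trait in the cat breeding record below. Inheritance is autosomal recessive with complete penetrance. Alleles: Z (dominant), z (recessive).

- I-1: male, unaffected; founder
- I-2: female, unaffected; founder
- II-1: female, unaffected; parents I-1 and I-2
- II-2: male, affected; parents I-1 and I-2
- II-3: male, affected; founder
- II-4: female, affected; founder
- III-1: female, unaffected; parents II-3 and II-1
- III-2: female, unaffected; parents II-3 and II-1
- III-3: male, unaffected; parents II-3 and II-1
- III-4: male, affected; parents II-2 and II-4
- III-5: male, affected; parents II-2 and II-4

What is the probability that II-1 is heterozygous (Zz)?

1/5

I-1 is unaffected so carries Z and passed z to II-2 (zz), so I-1 is Zz.
I-2 is unaffected so carries Z and passed z to II-2 (zz), so I-2 is Zz.
Their cross gives offspring ratios 1/4 ZZ : 1/2 Zz : 1/4 zz. Conditioning on II-1 being unaffected, P(Zz) = 1/2 / 3/4 = 2/3 before taking II-1's own offspring into account.
II-3 is affected, so II-3 is zz.
Now use II-1's offspring. Probability of each recorded status — unaffected daughter III-1: 1/2 if II-1 is Zz, 1 if ZZ; unaffected daughter III-2: 1/2 if II-1 is Zz, 1 if ZZ; unaffected son III-3: 1/2 if II-1 is Zz, 1 if ZZ.
Bayes: P(Zz) = 2/3·1/8 / (2/3·1/8 + 1/3·1) = 1/5.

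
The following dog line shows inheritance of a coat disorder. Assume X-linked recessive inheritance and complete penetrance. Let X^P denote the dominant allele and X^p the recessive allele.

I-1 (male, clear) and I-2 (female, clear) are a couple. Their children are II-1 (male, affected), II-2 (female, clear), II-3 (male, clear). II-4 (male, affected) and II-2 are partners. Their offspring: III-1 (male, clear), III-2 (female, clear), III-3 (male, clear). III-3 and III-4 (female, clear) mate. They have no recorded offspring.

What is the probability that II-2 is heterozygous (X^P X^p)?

1/9

I-1 is clear, so I-1 is X^P Y.
I-2 is clear so carries P and passed p to II-1 (X^p Y), so I-2 is X^P X^p.
Their cross gives offspring ratios 1/2 X^P X^P : 1/2 X^P X^p. Conditioning on II-2 being clear, P(X^P X^p) = 1/2 / 1 = 1/2 before taking II-2's own offspring into account.
II-4 is affected, so II-4 is X^p Y.
Now use II-2's offspring. Probability of each recorded status — clear son III-1: 1/2 if II-2 is X^P X^p, 1 if X^P X^P; clear daughter III-2: 1/2 if II-2 is X^P X^p, 1 if X^P X^P; clear son III-3: 1/2 if II-2 is X^P X^p, 1 if X^P X^P.
Bayes: P(X^P X^p) = 1/2·1/8 / (1/2·1/8 + 1/2·1) = 1/9.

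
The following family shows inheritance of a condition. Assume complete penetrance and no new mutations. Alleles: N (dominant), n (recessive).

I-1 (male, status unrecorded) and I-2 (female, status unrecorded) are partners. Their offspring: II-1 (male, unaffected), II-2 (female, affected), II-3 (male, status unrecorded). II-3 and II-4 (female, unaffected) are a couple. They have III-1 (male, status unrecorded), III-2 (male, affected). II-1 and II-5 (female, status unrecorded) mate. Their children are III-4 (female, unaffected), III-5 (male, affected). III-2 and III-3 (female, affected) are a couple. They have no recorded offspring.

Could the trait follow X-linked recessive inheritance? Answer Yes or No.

A consistent assignment under X-linked recessive exists: I-1 X^n Y, I-2 X^N X^n, II-1 X^N Y, II-2 X^n X^n, II-3 X^N Y, II-4 X^N X^n, II-5 X^N X^n, III-1 X^N Y, III-2 X^n Y, III-3 X^n X^n, III-4 X^N X^N, III-5 X^n Y.
In this assignment every recorded phenotype matches its genotype and every non-founder's genotype is obtainable from its parents' genotypes, so the pedigree is consistent.

Yes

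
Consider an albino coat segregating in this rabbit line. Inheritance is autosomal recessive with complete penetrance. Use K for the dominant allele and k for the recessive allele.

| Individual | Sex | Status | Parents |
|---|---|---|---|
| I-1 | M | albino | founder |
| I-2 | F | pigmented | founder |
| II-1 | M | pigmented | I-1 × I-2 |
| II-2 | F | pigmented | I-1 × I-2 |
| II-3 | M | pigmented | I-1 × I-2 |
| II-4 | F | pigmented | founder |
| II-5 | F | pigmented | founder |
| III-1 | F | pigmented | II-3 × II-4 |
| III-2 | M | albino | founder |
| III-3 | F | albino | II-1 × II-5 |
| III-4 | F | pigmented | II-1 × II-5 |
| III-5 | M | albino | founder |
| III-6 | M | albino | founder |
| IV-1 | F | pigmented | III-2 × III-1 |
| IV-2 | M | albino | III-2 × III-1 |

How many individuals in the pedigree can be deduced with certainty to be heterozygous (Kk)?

6

Obligate heterozygotes: II-1 is pigmented so carries K and received k from I-1 (kk), so II-1 is Kk; II-2 is pigmented so carries K and received k from I-1 (kk), so II-2 is Kk; II-3 is pigmented so carries K and received k from I-1 (kk), so II-3 is Kk; II-5 is pigmented so carries K and passed k to III-3 (kk), so II-5 is Kk; III-1 is pigmented so carries K and passed k to IV-2 (kk), so III-1 is Kk; IV-1 is pigmented so carries K and received k from III-2 (kk), so IV-1 is Kk.
Every other individual is either homozygous by phenotype or has at least one consistent homozygous assignment, so the count is 6.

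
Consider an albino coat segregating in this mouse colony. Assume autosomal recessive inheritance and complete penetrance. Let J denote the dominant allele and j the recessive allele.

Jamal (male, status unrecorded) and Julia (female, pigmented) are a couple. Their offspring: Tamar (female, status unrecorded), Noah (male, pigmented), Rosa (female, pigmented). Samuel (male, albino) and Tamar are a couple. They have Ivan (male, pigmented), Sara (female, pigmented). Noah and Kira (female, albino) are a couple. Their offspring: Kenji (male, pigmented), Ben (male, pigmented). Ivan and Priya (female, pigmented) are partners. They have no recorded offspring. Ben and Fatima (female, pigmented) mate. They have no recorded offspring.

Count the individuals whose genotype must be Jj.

4

Obligate heterozygotes: Ivan is pigmented so carries J and received j from Samuel (jj), so Ivan is Jj; Sara is pigmented so carries J and received j from Samuel (jj), so Sara is Jj; Kenji is pigmented so carries J and received j from Kira (jj), so Kenji is Jj; Ben is pigmented so carries J and received j from Kira (jj), so Ben is Jj.
Every other individual is either homozygous by phenotype or has at least one consistent homozygous assignment, so the count is 4.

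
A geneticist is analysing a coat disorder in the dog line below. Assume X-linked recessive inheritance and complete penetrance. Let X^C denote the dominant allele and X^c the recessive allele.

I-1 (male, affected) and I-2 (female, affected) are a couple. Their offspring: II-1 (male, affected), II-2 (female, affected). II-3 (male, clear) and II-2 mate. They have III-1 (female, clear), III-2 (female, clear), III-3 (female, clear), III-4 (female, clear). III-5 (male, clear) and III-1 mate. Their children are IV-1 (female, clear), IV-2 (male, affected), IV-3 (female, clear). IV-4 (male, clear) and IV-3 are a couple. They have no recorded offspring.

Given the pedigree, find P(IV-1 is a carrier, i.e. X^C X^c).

1/2

III-5 is clear, so III-5 is X^C Y.
III-1 is clear so carries C and received c from II-2 (X^c X^c), so III-1 is X^C X^c.
Their cross gives offspring ratios 1/2 X^C X^C : 1/2 X^C X^c. Conditioning on IV-1 being clear, P(X^C X^c) = 1/2 / 1 = 1/2.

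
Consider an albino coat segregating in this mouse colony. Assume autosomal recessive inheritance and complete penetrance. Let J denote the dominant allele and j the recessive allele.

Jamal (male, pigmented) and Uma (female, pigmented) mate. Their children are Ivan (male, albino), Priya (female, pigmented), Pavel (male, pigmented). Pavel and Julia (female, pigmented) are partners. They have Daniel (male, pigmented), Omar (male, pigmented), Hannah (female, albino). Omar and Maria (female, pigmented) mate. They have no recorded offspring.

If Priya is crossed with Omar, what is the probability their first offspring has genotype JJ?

Jamal is pigmented so carries J and passed j to Ivan (jj), so Jamal is Jj.
Uma is pigmented so carries J and passed j to Ivan (jj), so Uma is Jj.
Priya is a pigmented offspring of Jamal (Jj) × Uma (Jj), whose cross gives 1/4 JJ : 1/2 Jj : 1/4 jj; conditioning on being pigmented, Priya is JJ with probability 1/3, Jj with probability 2/3.
Pavel is pigmented so carries J and passed j to Hannah (jj), so Pavel is Jj.
Julia is pigmented so carries J and passed j to Hannah (jj), so Julia is Jj.
Omar is a pigmented offspring of Pavel (Jj) × Julia (Jj), whose cross gives 1/4 JJ : 1/2 Jj : 1/4 jj; conditioning on being pigmented, Omar is JJ with probability 1/3, Jj with probability 2/3.
Summing over parental genotype combinations, P(offspring has genotype JJ) = 1/9·1 + 2/9·1/2 + 2/9·1/2 + 4/9·1/4 = 4/9.

4/9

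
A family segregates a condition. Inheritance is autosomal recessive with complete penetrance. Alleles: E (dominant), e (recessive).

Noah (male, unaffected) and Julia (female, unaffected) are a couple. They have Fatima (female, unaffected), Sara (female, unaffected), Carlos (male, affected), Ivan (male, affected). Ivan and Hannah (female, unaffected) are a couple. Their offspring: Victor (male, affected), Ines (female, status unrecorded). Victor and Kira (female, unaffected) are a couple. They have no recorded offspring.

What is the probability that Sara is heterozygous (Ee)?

2/3

Noah is unaffected so carries E and passed e to Carlos (ee), so Noah is Ee.
Julia is unaffected so carries E and passed e to Carlos (ee), so Julia is Ee.
Their cross gives offspring ratios 1/4 EE : 1/2 Ee : 1/4 ee. Conditioning on Sara being unaffected, P(Ee) = 1/2 / 3/4 = 2/3.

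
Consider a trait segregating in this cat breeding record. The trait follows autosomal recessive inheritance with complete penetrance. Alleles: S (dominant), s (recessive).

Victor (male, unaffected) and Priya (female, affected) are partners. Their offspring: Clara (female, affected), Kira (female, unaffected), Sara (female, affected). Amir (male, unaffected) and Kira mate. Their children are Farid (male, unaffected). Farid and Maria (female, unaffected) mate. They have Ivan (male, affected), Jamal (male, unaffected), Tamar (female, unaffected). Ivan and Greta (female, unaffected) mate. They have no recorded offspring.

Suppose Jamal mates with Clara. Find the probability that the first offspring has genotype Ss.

Farid is unaffected so carries S and passed s to Ivan (ss), so Farid is Ss.
Maria is unaffected so carries S and passed s to Ivan (ss), so Maria is Ss.
Jamal is an unaffected offspring of Farid (Ss) × Maria (Ss), whose cross gives 1/4 SS : 1/2 Ss : 1/4 ss; conditioning on being unaffected, Jamal is SS with probability 1/3, Ss with probability 2/3.
Clara is affected, so Clara is ss.
Summing over parental genotype combinations, P(offspring has genotype Ss) = 1/3·1 + 2/3·1/2 = 2/3.

2/3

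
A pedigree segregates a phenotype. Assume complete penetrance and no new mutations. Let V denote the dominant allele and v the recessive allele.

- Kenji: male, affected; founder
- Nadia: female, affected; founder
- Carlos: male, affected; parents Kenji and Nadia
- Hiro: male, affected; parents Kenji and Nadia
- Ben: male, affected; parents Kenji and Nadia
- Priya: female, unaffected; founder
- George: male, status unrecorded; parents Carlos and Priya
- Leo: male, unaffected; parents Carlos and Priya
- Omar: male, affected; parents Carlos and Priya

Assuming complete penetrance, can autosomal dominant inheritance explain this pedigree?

Yes

A consistent assignment under autosomal dominant exists: Kenji VV, Nadia Vv, Carlos Vv, Hiro VV, Ben VV, Priya vv, George Vv, Leo vv, Omar Vv.
In this assignment every recorded phenotype matches its genotype and every non-founder's genotype is obtainable from its parents' genotypes, so the pedigree is consistent.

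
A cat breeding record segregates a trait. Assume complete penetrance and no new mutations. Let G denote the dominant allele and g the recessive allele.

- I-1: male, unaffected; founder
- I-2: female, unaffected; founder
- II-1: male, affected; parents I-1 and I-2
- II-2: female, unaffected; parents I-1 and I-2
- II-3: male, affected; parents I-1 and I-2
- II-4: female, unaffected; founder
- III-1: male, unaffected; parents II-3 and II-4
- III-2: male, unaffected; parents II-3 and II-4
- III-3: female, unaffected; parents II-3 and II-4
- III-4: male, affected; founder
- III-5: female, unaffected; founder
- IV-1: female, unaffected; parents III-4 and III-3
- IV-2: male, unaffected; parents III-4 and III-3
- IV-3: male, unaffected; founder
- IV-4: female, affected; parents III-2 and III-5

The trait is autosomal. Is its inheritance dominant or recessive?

recessive

I-1 and I-2 are both unaffected yet have an affected child II-1. Under dominance, an affected child requires at least one affected parent, so the trait cannot be dominant.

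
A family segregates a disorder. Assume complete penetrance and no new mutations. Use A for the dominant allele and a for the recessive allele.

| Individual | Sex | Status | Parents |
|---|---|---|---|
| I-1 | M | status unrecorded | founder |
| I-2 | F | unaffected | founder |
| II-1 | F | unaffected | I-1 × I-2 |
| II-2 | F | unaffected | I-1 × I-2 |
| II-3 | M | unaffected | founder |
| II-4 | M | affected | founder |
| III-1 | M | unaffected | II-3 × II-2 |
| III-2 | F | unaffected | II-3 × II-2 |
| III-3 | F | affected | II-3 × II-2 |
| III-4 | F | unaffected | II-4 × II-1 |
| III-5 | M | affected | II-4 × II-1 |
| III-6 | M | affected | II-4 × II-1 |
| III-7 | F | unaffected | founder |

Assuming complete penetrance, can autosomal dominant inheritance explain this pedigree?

Under autosomal dominant, III-3 (affected, female) cannot arise from II-3 (unaffected) × II-2 (unaffected).

No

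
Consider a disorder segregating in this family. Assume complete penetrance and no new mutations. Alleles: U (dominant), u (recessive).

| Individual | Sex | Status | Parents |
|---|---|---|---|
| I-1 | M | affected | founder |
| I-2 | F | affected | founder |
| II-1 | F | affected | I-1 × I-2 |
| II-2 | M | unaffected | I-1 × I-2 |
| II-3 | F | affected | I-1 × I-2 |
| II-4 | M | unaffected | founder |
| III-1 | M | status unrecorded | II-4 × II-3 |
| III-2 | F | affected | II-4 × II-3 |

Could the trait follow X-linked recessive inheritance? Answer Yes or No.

No

Under X-linked recessive, II-2 (unaffected, male) cannot arise from I-1 (affected) × I-2 (affected).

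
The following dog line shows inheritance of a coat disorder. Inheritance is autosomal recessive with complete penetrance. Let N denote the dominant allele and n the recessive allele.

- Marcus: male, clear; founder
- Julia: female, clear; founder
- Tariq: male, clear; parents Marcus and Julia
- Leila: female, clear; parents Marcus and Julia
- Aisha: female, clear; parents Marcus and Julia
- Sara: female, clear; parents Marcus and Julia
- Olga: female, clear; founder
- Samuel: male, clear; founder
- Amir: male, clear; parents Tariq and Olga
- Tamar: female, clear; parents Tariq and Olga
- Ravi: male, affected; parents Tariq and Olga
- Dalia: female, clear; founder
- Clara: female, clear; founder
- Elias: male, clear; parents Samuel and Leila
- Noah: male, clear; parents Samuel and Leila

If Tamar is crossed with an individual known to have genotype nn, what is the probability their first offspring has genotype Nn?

2/3

Tariq is clear so carries N and passed n to Ravi (nn), so Tariq is Nn.
Olga is clear so carries N and passed n to Ravi (nn), so Olga is Nn.
Tamar is a clear offspring of Tariq (Nn) × Olga (Nn), whose cross gives 1/4 NN : 1/2 Nn : 1/4 nn; conditioning on being clear, Tamar is NN with probability 1/3, Nn with probability 2/3.
Summing over parental genotype combinations, P(offspring has genotype Nn) = 1/3·1 + 2/3·1/2 = 2/3.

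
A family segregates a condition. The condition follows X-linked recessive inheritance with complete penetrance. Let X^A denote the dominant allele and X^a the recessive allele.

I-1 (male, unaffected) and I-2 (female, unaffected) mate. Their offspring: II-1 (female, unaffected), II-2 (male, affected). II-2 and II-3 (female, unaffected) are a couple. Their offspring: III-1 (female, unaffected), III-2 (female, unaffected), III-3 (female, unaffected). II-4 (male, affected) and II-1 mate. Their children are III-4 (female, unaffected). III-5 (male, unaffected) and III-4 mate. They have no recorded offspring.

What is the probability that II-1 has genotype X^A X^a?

1/3

I-1 is unaffected, so I-1 is X^A Y.
I-2 is unaffected so carries A and passed a to II-2 (X^a Y), so I-2 is X^A X^a.
Their cross gives offspring ratios 1/2 X^A X^A : 1/2 X^A X^a. Conditioning on II-1 being unaffected, P(X^A X^a) = 1/2 / 1 = 1/2 before taking II-1's own offspring into account.
II-4 is affected, so II-4 is X^a Y.
Now use II-1's offspring. Probability of each recorded status — unaffected daughter III-4: 1/2 if II-1 is X^A X^a, 1 if X^A X^A.
Bayes: P(X^A X^a) = 1/2·1/2 / (1/2·1/2 + 1/2·1) = 1/3.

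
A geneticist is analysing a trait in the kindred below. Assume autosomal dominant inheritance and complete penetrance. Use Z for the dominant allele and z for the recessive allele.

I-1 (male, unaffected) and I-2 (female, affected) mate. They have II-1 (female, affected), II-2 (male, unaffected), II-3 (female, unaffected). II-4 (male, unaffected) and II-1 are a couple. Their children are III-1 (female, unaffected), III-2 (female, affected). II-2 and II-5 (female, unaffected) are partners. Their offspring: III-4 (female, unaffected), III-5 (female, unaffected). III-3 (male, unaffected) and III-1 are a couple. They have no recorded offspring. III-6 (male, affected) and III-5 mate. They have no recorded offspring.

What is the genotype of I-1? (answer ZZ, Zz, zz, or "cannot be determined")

I-1 is unaffected, so I-1 is zz.

zz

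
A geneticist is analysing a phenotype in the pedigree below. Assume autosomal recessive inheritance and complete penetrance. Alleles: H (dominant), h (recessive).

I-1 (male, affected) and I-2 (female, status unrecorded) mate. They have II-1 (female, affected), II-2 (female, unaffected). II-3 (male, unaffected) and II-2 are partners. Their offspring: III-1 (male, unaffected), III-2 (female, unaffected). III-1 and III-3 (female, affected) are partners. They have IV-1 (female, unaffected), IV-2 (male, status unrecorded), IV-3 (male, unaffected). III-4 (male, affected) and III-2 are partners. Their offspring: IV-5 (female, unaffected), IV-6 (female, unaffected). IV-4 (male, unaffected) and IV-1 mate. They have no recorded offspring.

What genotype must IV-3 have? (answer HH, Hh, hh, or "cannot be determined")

From phenotype alone, IV-3 is HH or Hh.
IV-3 is unaffected so carries H and received h from III-3 (hh), so IV-3 is Hh.

Hh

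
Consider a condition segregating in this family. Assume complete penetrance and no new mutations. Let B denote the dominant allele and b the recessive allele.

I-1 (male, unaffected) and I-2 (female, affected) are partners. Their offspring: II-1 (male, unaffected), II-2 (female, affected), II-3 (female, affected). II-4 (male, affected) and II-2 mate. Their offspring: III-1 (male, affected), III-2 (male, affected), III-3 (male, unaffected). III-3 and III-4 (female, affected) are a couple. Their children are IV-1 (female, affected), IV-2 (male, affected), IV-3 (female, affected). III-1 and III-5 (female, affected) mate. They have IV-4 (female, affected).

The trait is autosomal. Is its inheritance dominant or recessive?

II-4 and II-2 are both affected yet have an unaffected child III-3. Under a recessive model two affected parents are homozygous and every child would be affected, so the trait cannot be recessive.

dominant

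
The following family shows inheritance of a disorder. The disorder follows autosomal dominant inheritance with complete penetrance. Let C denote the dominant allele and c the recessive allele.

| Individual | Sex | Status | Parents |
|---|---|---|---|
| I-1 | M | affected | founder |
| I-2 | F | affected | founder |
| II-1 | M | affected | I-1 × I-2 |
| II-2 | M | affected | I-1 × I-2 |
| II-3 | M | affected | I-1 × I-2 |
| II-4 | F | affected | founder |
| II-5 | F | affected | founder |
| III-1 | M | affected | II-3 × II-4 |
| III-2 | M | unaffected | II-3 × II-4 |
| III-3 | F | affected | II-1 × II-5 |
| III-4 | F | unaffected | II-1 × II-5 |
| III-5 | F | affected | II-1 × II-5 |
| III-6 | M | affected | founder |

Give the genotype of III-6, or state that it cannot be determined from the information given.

cannot be determined

III-6's phenotype allows CC or Cc, and no parent or child forces a single allele at both positions; consistent genotype assignments exist with III-6 as CC or Cc.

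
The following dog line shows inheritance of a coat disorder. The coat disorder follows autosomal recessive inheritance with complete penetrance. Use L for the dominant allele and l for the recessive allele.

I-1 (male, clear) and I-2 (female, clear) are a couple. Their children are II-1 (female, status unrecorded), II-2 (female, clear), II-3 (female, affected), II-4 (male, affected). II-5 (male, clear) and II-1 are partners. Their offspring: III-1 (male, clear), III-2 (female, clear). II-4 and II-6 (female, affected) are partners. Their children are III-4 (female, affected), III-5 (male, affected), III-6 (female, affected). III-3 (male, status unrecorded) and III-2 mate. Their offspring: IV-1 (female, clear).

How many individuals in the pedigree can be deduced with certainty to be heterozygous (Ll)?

Obligate heterozygotes: I-1 is clear so carries L and passed l to II-3 (ll), so I-1 is Ll; I-2 is clear so carries L and passed l to II-3 (ll), so I-2 is Ll.
Every other individual is either homozygous by phenotype or has at least one consistent homozygous assignment, so the count is 2.

2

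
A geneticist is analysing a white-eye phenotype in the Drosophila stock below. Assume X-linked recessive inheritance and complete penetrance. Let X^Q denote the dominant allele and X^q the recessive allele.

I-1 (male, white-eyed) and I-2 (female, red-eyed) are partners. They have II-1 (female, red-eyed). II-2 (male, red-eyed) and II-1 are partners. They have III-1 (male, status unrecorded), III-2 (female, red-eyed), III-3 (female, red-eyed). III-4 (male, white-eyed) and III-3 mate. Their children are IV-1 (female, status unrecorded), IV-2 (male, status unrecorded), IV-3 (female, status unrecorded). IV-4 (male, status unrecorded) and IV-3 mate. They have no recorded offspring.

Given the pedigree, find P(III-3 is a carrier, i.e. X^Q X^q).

II-2 is red-eyed, so II-2 is X^Q Y.
II-1 is red-eyed so carries Q and received q from I-1 (X^q Y), so II-1 is X^Q X^q.
Their cross gives offspring ratios 1/2 X^Q X^Q : 1/2 X^Q X^q. Conditioning on III-3 being red-eyed, P(X^Q X^q) = 1/2 / 1 = 1/2 before taking III-3's own offspring into account.
III-4 is white-eyed, so III-4 is X^q Y.
III-3's offspring (IV-1, IV-2, IV-3) would show their recorded status with the same probability whether III-3 is X^Q X^q or X^Q X^Q, so they carry no information and P(X^Q X^q) = 1/2.

1/2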